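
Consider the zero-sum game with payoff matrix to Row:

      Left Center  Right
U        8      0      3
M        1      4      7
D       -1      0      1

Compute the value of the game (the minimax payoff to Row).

Row minima: U → 0, M → 1, D → -1; maximin = 1.
Column maxima: Left → 8, Center → 4, Right → 7; minimax = 4.
1 ≠ 4, so there is no saddle point; optimal play is mixed.
D is strictly dominated by M, so Row never plays it.
Right is strictly dominated by Center (it gives Row strictly more in every row), so Column never plays it.
On the remaining 2×2 (U, M vs Left, Center):
Let Row play U with probability p. Expected payoff against Left: 8p + 1(1−p) = 7p + 1; against Center: 0p + 4(1−p) = −4p + 4.
Setting these equal: 7p + 1 = −4p + 4 ⇒ 11p = 3 ⇒ p = 3/11, and the value is (7)·(3/11) + 1 = 32/11.
For Column: with q = P(Left), equating U's and M's payoffs gives 8q = −3q + 4 ⇒ q = 4/11.

32/11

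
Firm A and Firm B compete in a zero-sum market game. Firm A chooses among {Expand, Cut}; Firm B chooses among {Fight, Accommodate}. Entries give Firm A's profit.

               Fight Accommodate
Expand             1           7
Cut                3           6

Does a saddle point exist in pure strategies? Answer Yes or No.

Row minima: Expand → 1, Cut → 3; maximin = 3.
Column maxima: Fight → 3, Accommodate → 7; minimax = 3.
maximin = minimax = 3, so a saddle point exists.

Yes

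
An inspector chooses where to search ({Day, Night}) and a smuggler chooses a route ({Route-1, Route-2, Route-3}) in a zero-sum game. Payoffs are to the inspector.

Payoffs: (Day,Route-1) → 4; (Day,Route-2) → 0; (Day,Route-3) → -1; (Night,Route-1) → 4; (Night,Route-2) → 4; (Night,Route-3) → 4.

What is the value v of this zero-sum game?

Row minima: Day → -1, Night → 4; maximin = 4.
Column maxima: Route-1 → 4, Route-2 → 4, Route-3 → 4; minimax = 4.
Since maximin = minimax = 4, there is a saddle point and the value is 4.

4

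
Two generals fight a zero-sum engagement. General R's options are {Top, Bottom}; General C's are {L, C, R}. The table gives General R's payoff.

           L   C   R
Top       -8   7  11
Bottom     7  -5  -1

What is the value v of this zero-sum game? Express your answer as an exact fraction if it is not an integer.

Row minima: Top → -8, Bottom → -5; maximin = -5.
Column maxima: L → 7, C → 7, R → 11; minimax = 7.
-5 ≠ 7, so there is no saddle point; optimal play is mixed.
R is strictly dominated by C (it gives General R strictly more in every row), so General C never plays it.
On the remaining 2×2 (Top, Bottom vs L, C):
Let General R play Top with probability p. Expected payoff against L: (-8)p + 7(1−p) = −15p + 7; against C: 7p + (-5)(1−p) = 12p − 5.
Setting these equal: −15p + 7 = 12p − 5 ⇒ −27p = -12 ⇒ p = 4/9, and the value is (-15)·(4/9) + 7 = 1/3.
For General C: with q = P(L), equating Top's and Bottom's payoffs gives −15q + 7 = 12q − 5 ⇒ q = 4/9.

1/3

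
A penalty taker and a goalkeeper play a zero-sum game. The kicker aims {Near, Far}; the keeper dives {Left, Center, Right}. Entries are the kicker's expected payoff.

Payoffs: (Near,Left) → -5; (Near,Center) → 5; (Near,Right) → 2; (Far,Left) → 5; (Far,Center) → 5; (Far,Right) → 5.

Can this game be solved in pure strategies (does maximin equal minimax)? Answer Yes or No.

Yes

Row minima: Near → -5, Far → 5; maximin = 5.
Column maxima: Left → 5, Center → 5, Right → 5; minimax = 5.
maximin = minimax = 5, so a saddle point exists.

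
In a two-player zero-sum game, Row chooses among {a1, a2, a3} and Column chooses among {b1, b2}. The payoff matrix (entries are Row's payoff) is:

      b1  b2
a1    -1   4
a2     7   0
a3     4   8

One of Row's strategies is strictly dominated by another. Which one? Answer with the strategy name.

a3 gives a strictly higher payoff than a1 against every column: 4 > -1, 8 > 4.
So a1 is strictly dominated and Row never plays it.

a1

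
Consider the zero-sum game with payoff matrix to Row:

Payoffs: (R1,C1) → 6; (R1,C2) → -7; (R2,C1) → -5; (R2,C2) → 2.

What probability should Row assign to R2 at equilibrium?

13/20

Row minima: R1 → -7, R2 → -5; maximin = -5.
Column maxima: C1 → 6, C2 → 2; minimax = 2.
-5 ≠ 2, so there is no saddle point; optimal play is mixed.
Let Row play R1 with probability p. Expected payoff against C1: 6p + (-5)(1−p) = 11p − 5; against C2: (-7)p + 2(1−p) = −9p + 2.
Setting these equal: 11p − 5 = −9p + 2 ⇒ 20p = 7 ⇒ p = 7/20, and the value is (11)·(7/20) − 5 = -23/20.
For Column: with q = P(C1), equating R1's and R2's payoffs gives 13q − 7 = −7q + 2 ⇒ q = 9/20.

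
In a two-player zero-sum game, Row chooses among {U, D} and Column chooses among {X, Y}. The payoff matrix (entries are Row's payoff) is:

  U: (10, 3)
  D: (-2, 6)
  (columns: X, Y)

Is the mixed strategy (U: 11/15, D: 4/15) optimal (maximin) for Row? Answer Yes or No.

Against X this mix gives (11/15)·10 + (4/15)·(-2) = 34/5.
Against Y this mix gives (11/15)·3 + (4/15)·6 = 19/5.
Column will play Y, holding Row to 19/5. Shifting weight toward the row that does better against Y would raise this floor (the equalizing mix achieves 22/5 against both Y and X), so the proposed strategy is not optimal.

No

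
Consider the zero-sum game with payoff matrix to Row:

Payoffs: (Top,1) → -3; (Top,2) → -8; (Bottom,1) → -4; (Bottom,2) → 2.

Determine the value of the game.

Row minima: Top → -8, Bottom → -4; maximin = -4.
Column maxima: 1 → -3, 2 → 2; minimax = -3.
-4 ≠ -3, so there is no saddle point; optimal play is mixed.
Let Row play Top with probability p. Expected payoff against 1: (-3)p + (-4)(1−p) = p − 4; against 2: (-8)p + 2(1−p) = −10p + 2.
Setting these equal: p − 4 = −10p + 2 ⇒ 11p = 6 ⇒ p = 6/11, and the value is (1)·(6/11) − 4 = -38/11.
For Column: with q = P(1), equating Top's and Bottom's payoffs gives 5q − 8 = −6q + 2 ⇒ q = 10/11.

-38/11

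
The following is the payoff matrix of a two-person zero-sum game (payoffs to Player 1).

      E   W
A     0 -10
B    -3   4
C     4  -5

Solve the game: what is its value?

1/16

Row minima: A → -10, B → -3, C → -5; maximin = -3.
Column maxima: E → 4, W → 4; minimax = 4.
-3 ≠ 4, so there is no saddle point; optimal play is mixed.
A is strictly dominated by C, so Player 1 never plays it.
On the remaining 2×2 (B, C vs E, W):
Let Player 1 play B with probability p. Expected payoff against E: (-3)p + 4(1−p) = −7p + 4; against W: 4p + (-5)(1−p) = 9p − 5.
Setting these equal: −7p + 4 = 9p − 5 ⇒ −16p = -9 ⇒ p = 9/16, and the value is (-7)·(9/16) + 4 = 1/16.
For Player 2: with q = P(E), equating B's and C's payoffs gives −7q + 4 = 9q − 5 ⇒ q = 9/16.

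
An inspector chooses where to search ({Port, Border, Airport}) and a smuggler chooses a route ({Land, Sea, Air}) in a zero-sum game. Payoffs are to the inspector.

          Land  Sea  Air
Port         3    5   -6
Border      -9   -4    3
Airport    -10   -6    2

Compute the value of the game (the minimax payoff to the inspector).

-15/7

Row minima: Port → -6, Border → -9, Airport → -10; maximin = -6.
Column maxima: Land → 3, Sea → 5, Air → 3; minimax = 3.
-6 ≠ 3, so there is no saddle point; optimal play is mixed.
Airport is strictly dominated by Border, so the inspector never plays it.
Sea is strictly dominated by Land (it gives the inspector strictly more in every row), so the smuggler never plays it.
On the remaining 2×2 (Port, Border vs Land, Air):
Let the inspector play Port with probability p. Expected payoff against Land: 3p + (-9)(1−p) = 12p − 9; against Air: (-6)p + 3(1−p) = −9p + 3.
Setting these equal: 12p − 9 = −9p + 3 ⇒ 21p = 12 ⇒ p = 4/7, and the value is (12)·(4/7) − 9 = -15/7.
For the smuggler: with q = P(Land), equating Port's and Border's payoffs gives 9q − 6 = −12q + 3 ⇒ q = 3/7.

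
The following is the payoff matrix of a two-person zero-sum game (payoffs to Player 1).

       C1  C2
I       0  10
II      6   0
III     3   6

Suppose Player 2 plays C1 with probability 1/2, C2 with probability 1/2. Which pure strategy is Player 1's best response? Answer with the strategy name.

Expected payoff of I: (1/2)·0 + (1/2)·10 = 5.
Expected payoff of II: (1/2)·6 + (1/2)·0 = 3.
Expected payoff of III: (1/2)·3 + (1/2)·6 = 9/2.
The largest is 5, so Player 1's best response is I.

I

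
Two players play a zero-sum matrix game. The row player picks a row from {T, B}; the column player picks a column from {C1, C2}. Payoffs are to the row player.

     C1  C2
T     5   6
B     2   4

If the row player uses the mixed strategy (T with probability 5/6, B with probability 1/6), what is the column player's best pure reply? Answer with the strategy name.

C1

If the column player plays C1, the row player's expected payoff is (5/6)·5 + (1/6)·2 = 9/2.
If the column player plays C2, the row player's expected payoff is (5/6)·6 + (1/6)·4 = 17/3.
The column player minimizes the row player's payoff; the smallest is 9/2, so the best response is C1.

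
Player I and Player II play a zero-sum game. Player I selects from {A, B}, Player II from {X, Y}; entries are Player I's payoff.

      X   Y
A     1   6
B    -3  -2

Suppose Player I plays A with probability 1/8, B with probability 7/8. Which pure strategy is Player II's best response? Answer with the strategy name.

If Player II plays X, Player I's expected payoff is (1/8)·1 + (7/8)·(-3) = -5/2.
If Player II plays Y, Player I's expected payoff is (1/8)·6 + (7/8)·(-2) = -1.
Player II minimizes Player I's payoff; the smallest is -5/2, so the best response is X.

X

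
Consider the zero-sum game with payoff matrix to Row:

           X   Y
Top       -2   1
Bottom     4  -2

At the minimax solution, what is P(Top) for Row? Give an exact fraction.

2/3

Row minima: Top → -2, Bottom → -2; maximin = -2.
Column maxima: X → 4, Y → 1; minimax = 1.
-2 ≠ 1, so there is no saddle point; optimal play is mixed.
Let Row play Top with probability p. Expected payoff against X: (-2)p + 4(1−p) = −6p + 4; against Y: 1p + (-2)(1−p) = 3p − 2.
Setting these equal: −6p + 4 = 3p − 2 ⇒ −9p = -6 ⇒ p = 2/3, and the value is (-6)·(2/3) + 4 = 0.
For Column: with q = P(X), equating Top's and Bottom's payoffs gives −3q + 1 = 6q − 2 ⇒ q = 1/3.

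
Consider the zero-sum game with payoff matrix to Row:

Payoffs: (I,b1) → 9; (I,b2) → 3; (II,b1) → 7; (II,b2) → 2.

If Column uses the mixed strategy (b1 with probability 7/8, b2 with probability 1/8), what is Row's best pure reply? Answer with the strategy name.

I

Expected payoff of I: (7/8)·9 + (1/8)·3 = 33/4.
Expected payoff of II: (7/8)·7 + (1/8)·2 = 51/8.
The largest is 33/4, so Row's best response is I.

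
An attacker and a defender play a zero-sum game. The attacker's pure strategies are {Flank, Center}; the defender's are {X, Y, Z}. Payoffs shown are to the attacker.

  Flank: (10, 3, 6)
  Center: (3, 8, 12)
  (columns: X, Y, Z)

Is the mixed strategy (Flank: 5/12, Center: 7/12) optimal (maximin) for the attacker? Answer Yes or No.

Yes

Against X this mix gives (5/12)·10 + (7/12)·3 = 71/12.
Against Y this mix gives (5/12)·3 + (7/12)·8 = 71/12.
Against Z this mix gives (5/12)·6 + (7/12)·12 = 19/2.
All of the defender's active replies (X, Y) yield 71/12, and no column does worse for the attacker. The mix makes the defender indifferent and guarantees 71/12, so it is optimal.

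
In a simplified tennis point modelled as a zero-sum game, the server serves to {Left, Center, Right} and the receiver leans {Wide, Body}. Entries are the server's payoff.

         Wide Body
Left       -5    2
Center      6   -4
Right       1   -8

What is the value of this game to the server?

Row minima: Left → -5, Center → -4, Right → -8; maximin = -4.
Column maxima: Wide → 6, Body → 2; minimax = 2.
-4 ≠ 2, so there is no saddle point; optimal play is mixed.
Right is strictly dominated by Center, so the server never plays it.
On the remaining 2×2 (Left, Center vs Wide, Body):
Let the server play Left with probability p. Expected payoff against Wide: (-5)p + 6(1−p) = −11p + 6; against Body: 2p + (-4)(1−p) = 6p − 4.
Setting these equal: −11p + 6 = 6p − 4 ⇒ −17p = -10 ⇒ p = 10/17, and the value is (-11)·(10/17) + 6 = -8/17.
For the receiver: with q = P(Wide), equating Left's and Center's payoffs gives −7q + 2 = 10q − 4 ⇒ q = 6/17.

-8/17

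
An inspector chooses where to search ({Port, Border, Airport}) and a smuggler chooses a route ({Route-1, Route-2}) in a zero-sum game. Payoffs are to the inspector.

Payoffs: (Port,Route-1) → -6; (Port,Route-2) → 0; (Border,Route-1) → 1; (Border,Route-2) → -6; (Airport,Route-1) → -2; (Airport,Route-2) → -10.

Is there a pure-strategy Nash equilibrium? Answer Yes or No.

Row minima: Port → -6, Border → -6, Airport → -10; maximin = -6.
Column maxima: Route-1 → 1, Route-2 → 0; minimax = 0.
-6 ≠ 0, so no pure-strategy equilibrium exists.

No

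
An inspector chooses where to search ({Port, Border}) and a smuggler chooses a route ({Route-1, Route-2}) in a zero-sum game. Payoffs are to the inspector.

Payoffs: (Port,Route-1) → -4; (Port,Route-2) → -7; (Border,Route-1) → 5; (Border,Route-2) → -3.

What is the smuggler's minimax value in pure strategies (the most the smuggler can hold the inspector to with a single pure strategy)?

Column maxima: Route-1 → 5, Route-2 → -3.
The smallest of these is -3.

-3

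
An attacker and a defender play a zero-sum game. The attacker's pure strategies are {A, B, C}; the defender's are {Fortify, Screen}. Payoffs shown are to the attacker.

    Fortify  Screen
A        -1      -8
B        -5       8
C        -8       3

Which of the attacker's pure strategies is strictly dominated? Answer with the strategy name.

C

B gives a strictly higher payoff than C against every column: -5 > -8, 8 > 3.
So C is strictly dominated and the attacker never plays it.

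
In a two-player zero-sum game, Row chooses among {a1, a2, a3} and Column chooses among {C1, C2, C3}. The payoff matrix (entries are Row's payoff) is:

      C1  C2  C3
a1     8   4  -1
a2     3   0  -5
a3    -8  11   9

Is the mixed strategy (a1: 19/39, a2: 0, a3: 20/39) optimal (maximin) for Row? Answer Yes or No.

No

Against C1 this mix gives (19/39)·8 + (20/39)·(-8) = -8/39.
Against C2 this mix gives (19/39)·4 + (20/39)·11 = 296/39.
Against C3 this mix gives (19/39)·(-1) + (20/39)·9 = 161/39.
Column will play C1, holding Row to -8/39. Shifting weight toward the row that does better against C1 would raise this floor (the equalizing mix achieves 32/13 against both C1 and C3), so the proposed strategy is not optimal.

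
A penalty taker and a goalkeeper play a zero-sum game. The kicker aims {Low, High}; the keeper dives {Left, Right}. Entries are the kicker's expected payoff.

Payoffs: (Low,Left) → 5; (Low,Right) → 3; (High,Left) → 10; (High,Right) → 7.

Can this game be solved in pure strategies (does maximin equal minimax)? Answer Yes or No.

Yes

Row minima: Low → 3, High → 7; maximin = 7.
Column maxima: Left → 10, Right → 7; minimax = 7.
maximin = minimax = 7, so a saddle point exists.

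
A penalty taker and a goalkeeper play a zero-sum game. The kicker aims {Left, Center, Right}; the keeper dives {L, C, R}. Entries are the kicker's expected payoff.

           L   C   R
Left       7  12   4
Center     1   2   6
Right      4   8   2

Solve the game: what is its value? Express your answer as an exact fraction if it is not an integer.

19/4

Row minima: Left → 4, Center → 1, Right → 2; maximin = 4.
Column maxima: L → 7, C → 12, R → 6; minimax = 6.
4 ≠ 6, so there is no saddle point; optimal play is mixed.
Right is strictly dominated by Left, so the kicker never plays it.
C is strictly dominated by L (it gives the kicker strictly more in every row), so the keeper never plays it.
On the remaining 2×2 (Left, Center vs L, R):
Let the kicker play Left with probability p. Expected payoff against L: 7p + 1(1−p) = 6p + 1; against R: 4p + 6(1−p) = −2p + 6.
Setting these equal: 6p + 1 = −2p + 6 ⇒ 8p = 5 ⇒ p = 5/8, and the value is (6)·(5/8) + 1 = 19/4.
For the keeper: with q = P(L), equating Left's and Center's payoffs gives 3q + 4 = −5q + 6 ⇒ q = 1/4.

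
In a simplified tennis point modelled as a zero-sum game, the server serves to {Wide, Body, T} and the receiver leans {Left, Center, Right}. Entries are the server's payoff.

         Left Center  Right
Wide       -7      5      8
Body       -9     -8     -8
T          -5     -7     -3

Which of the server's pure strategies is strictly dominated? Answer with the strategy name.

Body

Wide gives a strictly higher payoff than Body against every column: -7 > -9, 5 > -8, 8 > -8.
So Body is strictly dominated and the server never plays it.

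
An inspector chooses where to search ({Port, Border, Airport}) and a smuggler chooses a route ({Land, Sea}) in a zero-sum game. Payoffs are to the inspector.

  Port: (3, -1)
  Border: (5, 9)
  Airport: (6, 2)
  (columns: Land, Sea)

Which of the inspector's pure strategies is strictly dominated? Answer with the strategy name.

Port

Border gives a strictly higher payoff than Port against every column: 5 > 3, 9 > -1.
So Port is strictly dominated and the inspector never plays it.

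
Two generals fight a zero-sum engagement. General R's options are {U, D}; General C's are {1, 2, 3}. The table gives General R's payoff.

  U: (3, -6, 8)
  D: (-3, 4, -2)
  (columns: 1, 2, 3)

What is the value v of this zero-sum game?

-3/8

Row minima: U → -6, D → -3; maximin = -3.
Column maxima: 1 → 3, 2 → 4, 3 → 8; minimax = 3.
-3 ≠ 3, so there is no saddle point; optimal play is mixed.
3 is strictly dominated by 1 (it gives General R strictly more in every row), so General C never plays it.
On the remaining 2×2 (U, D vs 1, 2):
Let General R play U with probability p. Expected payoff against 1: 3p + (-3)(1−p) = 6p − 3; against 2: (-6)p + 4(1−p) = −10p + 4.
Setting these equal: 6p − 3 = −10p + 4 ⇒ 16p = 7 ⇒ p = 7/16, and the value is (6)·(7/16) − 3 = -3/8.
For General C: with q = P(1), equating U's and D's payoffs gives 9q − 6 = −7q + 4 ⇒ q = 5/8.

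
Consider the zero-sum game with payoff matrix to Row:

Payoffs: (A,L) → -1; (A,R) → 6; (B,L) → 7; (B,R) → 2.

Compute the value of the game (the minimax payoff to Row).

11/3

Row minima: A → -1, B → 2; maximin = 2.
Column maxima: L → 7, R → 6; minimax = 6.
2 ≠ 6, so there is no saddle point; optimal play is mixed.
Let Row play A with probability p. Expected payoff against L: (-1)p + 7(1−p) = −8p + 7; against R: 6p + 2(1−p) = 4p + 2.
Setting these equal: −8p + 7 = 4p + 2 ⇒ −12p = -5 ⇒ p = 5/12, and the value is (-8)·(5/12) + 7 = 11/3.
For Column: with q = P(L), equating A's and B's payoffs gives −7q + 6 = 5q + 2 ⇒ q = 1/3.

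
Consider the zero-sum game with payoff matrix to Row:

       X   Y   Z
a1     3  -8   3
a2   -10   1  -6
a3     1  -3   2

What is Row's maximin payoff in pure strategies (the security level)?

-3

Row minima: a1 → -8, a2 → -10, a3 → -3.
The best of these is -3.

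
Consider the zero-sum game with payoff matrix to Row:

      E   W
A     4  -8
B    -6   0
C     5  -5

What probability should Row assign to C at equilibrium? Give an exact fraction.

3/8

Row minima: A → -8, B → -6, C → -5; maximin = -5.
Column maxima: E → 5, W → 0; minimax = 0.
-5 ≠ 0, so there is no saddle point; optimal play is mixed.
A is strictly dominated by C, so Row never plays it.
On the remaining 2×2 (B, C vs E, W):
Let Row play B with probability p. Expected payoff against E: (-6)p + 5(1−p) = −11p + 5; against W: 0p + (-5)(1−p) = 5p − 5.
Setting these equal: −11p + 5 = 5p − 5 ⇒ −16p = -10 ⇒ p = 5/8, and the value is (-11)·(5/8) + 5 = -15/8.
For Column: with q = P(E), equating B's and C's payoffs gives −6q = 10q − 5 ⇒ q = 5/16.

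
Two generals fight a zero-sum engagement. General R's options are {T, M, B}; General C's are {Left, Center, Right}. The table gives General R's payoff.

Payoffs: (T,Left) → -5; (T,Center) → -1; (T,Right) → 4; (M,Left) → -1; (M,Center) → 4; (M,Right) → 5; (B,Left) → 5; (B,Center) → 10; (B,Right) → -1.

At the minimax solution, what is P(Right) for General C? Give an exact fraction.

Row minima: T → -5, M → -1, B → -1; maximin = -1.
Column maxima: Left → 5, Center → 10, Right → 5; minimax = 5.
-1 ≠ 5, so there is no saddle point; optimal play is mixed.
T is strictly dominated by M, so General R never plays it.
Center is strictly dominated by Left (it gives General R strictly more in every row), so General C never plays it.
On the remaining 2×2 (M, B vs Left, Right):
Let General R play M with probability p. Expected payoff against Left: (-1)p + 5(1−p) = −6p + 5; against Right: 5p + (-1)(1−p) = 6p − 1.
Setting these equal: −6p + 5 = 6p − 1 ⇒ −12p = -6 ⇒ p = 1/2, and the value is (-6)·(1/2) + 5 = 2.
For General C: with q = P(Left), equating M's and B's payoffs gives −6q + 5 = 6q − 1 ⇒ q = 1/2.

1/2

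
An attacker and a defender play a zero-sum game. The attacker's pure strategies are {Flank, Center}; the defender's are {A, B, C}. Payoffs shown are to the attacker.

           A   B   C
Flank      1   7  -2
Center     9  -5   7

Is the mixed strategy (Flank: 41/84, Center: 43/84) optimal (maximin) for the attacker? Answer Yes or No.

Against A this mix gives (41/84)·1 + (43/84)·9 = 107/21.
Against B this mix gives (41/84)·7 + (43/84)·(-5) = 6/7.
Against C this mix gives (41/84)·(-2) + (43/84)·7 = 73/28.
The defender will play B, holding the attacker to 6/7. Shifting weight toward the row that does better against B would raise this floor (the equalizing mix achieves 13/7 against both B and C), so the proposed strategy is not optimal.

No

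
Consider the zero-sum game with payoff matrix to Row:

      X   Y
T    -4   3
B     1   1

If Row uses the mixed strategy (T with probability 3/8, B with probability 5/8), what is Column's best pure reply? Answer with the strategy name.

X

If Column plays X, Row's expected payoff is (3/8)·(-4) + (5/8)·1 = -7/8.
If Column plays Y, Row's expected payoff is (3/8)·3 + (5/8)·1 = 7/4.
Column minimizes Row's payoff; the smallest is -7/8, so the best response is X.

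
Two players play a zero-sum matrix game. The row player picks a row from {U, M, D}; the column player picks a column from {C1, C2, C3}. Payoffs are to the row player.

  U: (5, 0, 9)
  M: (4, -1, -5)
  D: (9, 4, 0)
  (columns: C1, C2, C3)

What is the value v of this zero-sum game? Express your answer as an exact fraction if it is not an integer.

Row minima: U → 0, M → -5, D → 0; maximin = 0.
Column maxima: C1 → 9, C2 → 4, C3 → 9; minimax = 4.
0 ≠ 4, so there is no saddle point; optimal play is mixed.
M is strictly dominated by U, so the row player never plays it.
C1 is strictly dominated by C2 (it gives the row player strictly more in every row), so the column player never plays it.
On the remaining 2×2 (U, D vs C2, C3):
Let the row player play U with probability p. Expected payoff against C2: 0p + 4(1−p) = −4p + 4; against C3: 9p + 0(1−p) = 9p.
Setting these equal: −4p + 4 = 9p ⇒ −13p = -4 ⇒ p = 4/13, and the value is (-4)·(4/13) + 4 = 36/13.
For the column player: with q = P(C2), equating U's and D's payoffs gives −9q + 9 = 4q ⇒ q = 9/13.

36/13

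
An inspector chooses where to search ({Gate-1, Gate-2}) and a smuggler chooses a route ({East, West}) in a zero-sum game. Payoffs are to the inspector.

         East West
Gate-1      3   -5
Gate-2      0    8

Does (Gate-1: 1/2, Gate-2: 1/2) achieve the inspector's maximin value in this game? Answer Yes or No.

Yes

Against East this mix gives (1/2)·3 + (1/2)·0 = 3/2.
Against West this mix gives (1/2)·(-5) + (1/2)·8 = 3/2.
All of the smuggler's active replies (East, West) yield 3/2, and no column does worse for the inspector. The mix makes the smuggler indifferent and guarantees 3/2, so it is optimal.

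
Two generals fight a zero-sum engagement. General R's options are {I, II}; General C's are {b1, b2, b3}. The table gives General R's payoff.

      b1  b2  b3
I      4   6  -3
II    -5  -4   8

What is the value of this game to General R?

Row minima: I → -3, II → -5; maximin = -3.
Column maxima: b1 → 4, b2 → 6, b3 → 8; minimax = 4.
-3 ≠ 4, so there is no saddle point; optimal play is mixed.
b2 is strictly dominated by b1 (it gives General R strictly more in every row), so General C never plays it.
On the remaining 2×2 (I, II vs b1, b3):
Let General R play I with probability p. Expected payoff against b1: 4p + (-5)(1−p) = 9p − 5; against b3: (-3)p + 8(1−p) = −11p + 8.
Setting these equal: 9p − 5 = −11p + 8 ⇒ 20p = 13 ⇒ p = 13/20, and the value is (9)·(13/20) − 5 = 17/20.
For General C: with q = P(b1), equating I's and II's payoffs gives 7q − 3 = −13q + 8 ⇒ q = 11/20.

17/20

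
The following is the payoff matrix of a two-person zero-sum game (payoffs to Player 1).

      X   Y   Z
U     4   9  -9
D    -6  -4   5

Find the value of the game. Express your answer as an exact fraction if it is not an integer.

Row minima: U → -9, D → -6; maximin = -6.
Column maxima: X → 4, Y → 9, Z → 5; minimax = 4.
-6 ≠ 4, so there is no saddle point; optimal play is mixed.
Y is strictly dominated by X (it gives Player 1 strictly more in every row), so Player 2 never plays it.
On the remaining 2×2 (U, D vs X, Z):
Let Player 1 play U with probability p. Expected payoff against X: 4p + (-6)(1−p) = 10p − 6; against Z: (-9)p + 5(1−p) = −14p + 5.
Setting these equal: 10p − 6 = −14p + 5 ⇒ 24p = 11 ⇒ p = 11/24, and the value is (10)·(11/24) − 6 = -17/12.
For Player 2: with q = P(X), equating U's and D's payoffs gives 13q − 9 = −11q + 5 ⇒ q = 7/12.

-17/12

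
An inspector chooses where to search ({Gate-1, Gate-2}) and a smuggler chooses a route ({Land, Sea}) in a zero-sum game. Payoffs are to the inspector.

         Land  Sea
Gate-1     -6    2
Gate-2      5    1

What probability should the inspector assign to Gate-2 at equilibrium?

Row minima: Gate-1 → -6, Gate-2 → 1; maximin = 1.
Column maxima: Land → 5, Sea → 2; minimax = 2.
1 ≠ 2, so there is no saddle point; optimal play is mixed.
Let the inspector play Gate-1 with probability p. Expected payoff against Land: (-6)p + 5(1−p) = −11p + 5; against Sea: 2p + 1(1−p) = p + 1.
Setting these equal: −11p + 5 = p + 1 ⇒ −12p = -4 ⇒ p = 1/3, and the value is (-11)·(1/3) + 5 = 4/3.
For the smuggler: with q = P(Land), equating Gate-1's and Gate-2's payoffs gives −8q + 2 = 4q + 1 ⇒ q = 1/12.

2/3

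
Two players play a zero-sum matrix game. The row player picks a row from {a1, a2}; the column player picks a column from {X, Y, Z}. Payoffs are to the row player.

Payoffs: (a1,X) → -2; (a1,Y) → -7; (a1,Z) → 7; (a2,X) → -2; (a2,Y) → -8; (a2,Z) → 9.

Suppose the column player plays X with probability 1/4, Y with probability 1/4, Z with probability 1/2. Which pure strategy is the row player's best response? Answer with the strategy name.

a2

Expected payoff of a1: (1/4)·(-2) + (1/4)·(-7) + (1/2)·7 = 5/4.
Expected payoff of a2: (1/4)·(-2) + (1/4)·(-8) + (1/2)·9 = 2.
The largest is 2, so the row player's best response is a2.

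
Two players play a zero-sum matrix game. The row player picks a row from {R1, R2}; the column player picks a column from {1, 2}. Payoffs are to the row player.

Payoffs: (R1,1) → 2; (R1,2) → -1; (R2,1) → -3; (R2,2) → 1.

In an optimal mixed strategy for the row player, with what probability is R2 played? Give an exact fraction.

3/7

Row minima: R1 → -1, R2 → -3; maximin = -1.
Column maxima: 1 → 2, 2 → 1; minimax = 1.
-1 ≠ 1, so there is no saddle point; optimal play is mixed.
Let the row player play R1 with probability p. Expected payoff against 1: 2p + (-3)(1−p) = 5p − 3; against 2: (-1)p + 1(1−p) = −2p + 1.
Setting these equal: 5p − 3 = −2p + 1 ⇒ 7p = 4 ⇒ p = 4/7, and the value is (5)·(4/7) − 3 = -1/7.
For the column player: with q = P(1), equating R1's and R2's payoffs gives 3q − 1 = −4q + 1 ⇒ q = 2/7.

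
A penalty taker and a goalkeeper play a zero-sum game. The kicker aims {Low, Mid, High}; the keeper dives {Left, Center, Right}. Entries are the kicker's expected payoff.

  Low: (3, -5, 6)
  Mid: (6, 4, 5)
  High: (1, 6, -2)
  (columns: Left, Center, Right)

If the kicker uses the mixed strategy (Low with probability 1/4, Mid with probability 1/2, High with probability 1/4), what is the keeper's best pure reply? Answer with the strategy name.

If the keeper plays Left, the kicker's expected payoff is (1/4)·3 + (1/2)·6 + (1/4)·1 = 4.
If the keeper plays Center, the kicker's expected payoff is (1/4)·(-5) + (1/2)·4 + (1/4)·6 = 9/4.
If the keeper plays Right, the kicker's expected payoff is (1/4)·6 + (1/2)·5 + (1/4)·(-2) = 7/2.
The keeper minimizes the kicker's payoff; the smallest is 9/4, so the best response is Center.

Center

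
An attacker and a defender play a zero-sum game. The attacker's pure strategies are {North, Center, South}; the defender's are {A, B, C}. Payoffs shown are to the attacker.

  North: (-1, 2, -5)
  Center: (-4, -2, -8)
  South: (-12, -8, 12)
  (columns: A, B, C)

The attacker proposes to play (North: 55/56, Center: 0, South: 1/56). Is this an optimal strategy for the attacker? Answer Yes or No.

Against A this mix gives (55/56)·(-1) + (1/56)·(-12) = -67/56.
Against B this mix gives (55/56)·2 + (1/56)·(-8) = 51/28.
Against C this mix gives (55/56)·(-5) + (1/56)·12 = -263/56.
The defender will play C, holding the attacker to -263/56. Shifting weight toward the row that does better against C would raise this floor (the equalizing mix achieves -18/7 against both C and A), so the proposed strategy is not optimal.

No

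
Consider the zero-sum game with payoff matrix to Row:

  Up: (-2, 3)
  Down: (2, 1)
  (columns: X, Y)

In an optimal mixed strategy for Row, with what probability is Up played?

Row minima: Up → -2, Down → 1; maximin = 1.
Column maxima: X → 2, Y → 3; minimax = 2.
1 ≠ 2, so there is no saddle point; optimal play is mixed.
Let Row play Up with probability p. Expected payoff against X: (-2)p + 2(1−p) = −4p + 2; against Y: 3p + 1(1−p) = 2p + 1.
Setting these equal: −4p + 2 = 2p + 1 ⇒ −6p = -1 ⇒ p = 1/6, and the value is (-4)·(1/6) + 2 = 4/3.
For Column: with q = P(X), equating Up's and Down's payoffs gives −5q + 3 = q + 1 ⇒ q = 1/3.

1/6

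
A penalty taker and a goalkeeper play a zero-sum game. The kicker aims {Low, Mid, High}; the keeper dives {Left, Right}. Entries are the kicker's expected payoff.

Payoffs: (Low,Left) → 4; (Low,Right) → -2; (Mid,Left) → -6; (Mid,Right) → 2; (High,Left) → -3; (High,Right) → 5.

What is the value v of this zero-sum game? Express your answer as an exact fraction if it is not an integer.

1

Row minima: Low → -2, Mid → -6, High → -3; maximin = -2.
Column maxima: Left → 4, Right → 5; minimax = 4.
-2 ≠ 4, so there is no saddle point; optimal play is mixed.
Mid is strictly dominated by High, so the kicker never plays it.
On the remaining 2×2 (Low, High vs Left, Right):
Let the kicker play Low with probability p. Expected payoff against Left: 4p + (-3)(1−p) = 7p − 3; against Right: (-2)p + 5(1−p) = −7p + 5.
Setting these equal: 7p − 3 = −7p + 5 ⇒ 14p = 8 ⇒ p = 4/7, and the value is (7)·(4/7) − 3 = 1.
For the keeper: with q = P(Left), equating Low's and High's payoffs gives 6q − 2 = −8q + 5 ⇒ q = 1/2.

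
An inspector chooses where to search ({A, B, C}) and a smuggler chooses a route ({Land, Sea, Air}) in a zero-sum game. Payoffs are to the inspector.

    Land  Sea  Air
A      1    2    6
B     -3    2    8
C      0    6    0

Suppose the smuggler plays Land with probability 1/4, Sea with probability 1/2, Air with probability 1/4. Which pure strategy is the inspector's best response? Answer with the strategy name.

C

Expected payoff of A: (1/4)·1 + (1/2)·2 + (1/4)·6 = 11/4.
Expected payoff of B: (1/4)·(-3) + (1/2)·2 + (1/4)·8 = 9/4.
Expected payoff of C: (1/4)·0 + (1/2)·6 + (1/4)·0 = 3.
The largest is 3, so the inspector's best response is C.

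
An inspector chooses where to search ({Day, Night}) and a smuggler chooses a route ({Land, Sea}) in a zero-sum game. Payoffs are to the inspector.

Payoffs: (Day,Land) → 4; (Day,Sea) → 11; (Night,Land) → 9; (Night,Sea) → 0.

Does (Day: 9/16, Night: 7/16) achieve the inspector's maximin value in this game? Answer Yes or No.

Against Land this mix gives (9/16)·4 + (7/16)·9 = 99/16.
Against Sea this mix gives (9/16)·11 + (7/16)·0 = 99/16.
All of the smuggler's active replies (Land, Sea) yield 99/16, and no column does worse for the inspector. The mix makes the smuggler indifferent and guarantees 99/16, so it is optimal.

Yes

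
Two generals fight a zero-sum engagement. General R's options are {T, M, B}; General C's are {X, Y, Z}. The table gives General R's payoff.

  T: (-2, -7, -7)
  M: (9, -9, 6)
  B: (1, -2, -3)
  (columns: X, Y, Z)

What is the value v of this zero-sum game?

Row minima: T → -7, M → -9, B → -3; maximin = -3.
Column maxima: X → 9, Y → -2, Z → 6; minimax = -2.
-3 ≠ -2, so there is no saddle point; optimal play is mixed.
T is strictly dominated by B, so General R never plays it.
X is strictly dominated by Y (it gives General R strictly more in every row), so General C never plays it.
On the remaining 2×2 (M, B vs Y, Z):
Let General R play M with probability p. Expected payoff against Y: (-9)p + (-2)(1−p) = −7p − 2; against Z: 6p + (-3)(1−p) = 9p − 3.
Setting these equal: −7p − 2 = 9p − 3 ⇒ −16p = -1 ⇒ p = 1/16, and the value is (-7)·(1/16) − 2 = -39/16.
For General C: with q = P(Y), equating M's and B's payoffs gives −15q + 6 = q − 3 ⇒ q = 9/16.

-39/16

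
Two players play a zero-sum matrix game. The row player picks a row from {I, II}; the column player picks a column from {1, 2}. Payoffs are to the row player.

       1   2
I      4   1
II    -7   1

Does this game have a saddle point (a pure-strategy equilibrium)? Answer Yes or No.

Row minima: I → 1, II → -7; maximin = 1.
Column maxima: 1 → 4, 2 → 1; minimax = 1.
maximin = minimax = 1, so a saddle point exists.

Yes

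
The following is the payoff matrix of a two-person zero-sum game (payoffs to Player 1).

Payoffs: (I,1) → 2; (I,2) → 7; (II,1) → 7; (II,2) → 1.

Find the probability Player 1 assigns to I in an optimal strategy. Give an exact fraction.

6/11

Row minima: I → 2, II → 1; maximin = 2.
Column maxima: 1 → 7, 2 → 7; minimax = 7.
2 ≠ 7, so there is no saddle point; optimal play is mixed.
Let Player 1 play I with probability p. Expected payoff against 1: 2p + 7(1−p) = −5p + 7; against 2: 7p + 1(1−p) = 6p + 1.
Setting these equal: −5p + 7 = 6p + 1 ⇒ −11p = -6 ⇒ p = 6/11, and the value is (-5)·(6/11) + 7 = 47/11.
For Player 2: with q = P(1), equating I's and II's payoffs gives −5q + 7 = 6q + 1 ⇒ q = 6/11.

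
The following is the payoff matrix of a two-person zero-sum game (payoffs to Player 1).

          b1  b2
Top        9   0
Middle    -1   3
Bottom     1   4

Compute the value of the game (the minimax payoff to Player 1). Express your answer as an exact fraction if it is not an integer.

3

Row minima: Top → 0, Middle → -1, Bottom → 1; maximin = 1.
Column maxima: b1 → 9, b2 → 4; minimax = 4.
1 ≠ 4, so there is no saddle point; optimal play is mixed.
Middle is strictly dominated by Bottom, so Player 1 never plays it.
On the remaining 2×2 (Top, Bottom vs b1, b2):
Let Player 1 play Top with probability p. Expected payoff against b1: 9p + 1(1−p) = 8p + 1; against b2: 0p + 4(1−p) = −4p + 4.
Setting these equal: 8p + 1 = −4p + 4 ⇒ 12p = 3 ⇒ p = 1/4, and the value is (8)·(1/4) + 1 = 3.
For Player 2: with q = P(b1), equating Top's and Bottom's payoffs gives 9q = −3q + 4 ⇒ q = 1/3.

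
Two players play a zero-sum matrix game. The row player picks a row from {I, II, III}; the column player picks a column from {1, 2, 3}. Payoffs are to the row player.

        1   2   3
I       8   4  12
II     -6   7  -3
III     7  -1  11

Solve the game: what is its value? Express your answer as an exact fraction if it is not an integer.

80/17

Row minima: I → 4, II → -6, III → -1; maximin = 4.
Column maxima: 1 → 8, 2 → 7, 3 → 12; minimax = 7.
4 ≠ 7, so there is no saddle point; optimal play is mixed.
III is strictly dominated by I, so the row player never plays it.
3 is strictly dominated by 1 (it gives the row player strictly more in every row), so the column player never plays it.
On the remaining 2×2 (I, II vs 1, 2):
Let the row player play I with probability p. Expected payoff against 1: 8p + (-6)(1−p) = 14p − 6; against 2: 4p + 7(1−p) = −3p + 7.
Setting these equal: 14p − 6 = −3p + 7 ⇒ 17p = 13 ⇒ p = 13/17, and the value is (14)·(13/17) − 6 = 80/17.
For the column player: with q = P(1), equating I's and II's payoffs gives 4q + 4 = −13q + 7 ⇒ q = 3/17.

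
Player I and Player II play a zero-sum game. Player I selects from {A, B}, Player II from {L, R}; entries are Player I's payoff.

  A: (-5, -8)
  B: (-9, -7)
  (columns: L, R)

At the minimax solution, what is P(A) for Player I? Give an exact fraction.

2/5

Row minima: A → -8, B → -9; maximin = -8.
Column maxima: L → -5, R → -7; minimax = -7.
-8 ≠ -7, so there is no saddle point; optimal play is mixed.
Let Player I play A with probability p. Expected payoff against L: (-5)p + (-9)(1−p) = 4p − 9; against R: (-8)p + (-7)(1−p) = −p − 7.
Setting these equal: 4p − 9 = −p − 7 ⇒ 5p = 2 ⇒ p = 2/5, and the value is (4)·(2/5) − 9 = -37/5.
For Player II: with q = P(L), equating A's and B's payoffs gives 3q − 8 = −2q − 7 ⇒ q = 1/5.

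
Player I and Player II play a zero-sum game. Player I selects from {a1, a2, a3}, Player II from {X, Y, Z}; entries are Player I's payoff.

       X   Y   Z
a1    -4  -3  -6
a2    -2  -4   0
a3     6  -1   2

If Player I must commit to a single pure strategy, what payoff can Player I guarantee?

Row minima: a1 → -6, a2 → -4, a3 → -1.
The best of these is -1.

-1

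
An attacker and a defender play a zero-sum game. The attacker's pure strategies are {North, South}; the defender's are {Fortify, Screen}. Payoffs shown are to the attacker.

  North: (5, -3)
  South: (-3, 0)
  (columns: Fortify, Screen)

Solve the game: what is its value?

Row minima: North → -3, South → -3; maximin = -3.
Column maxima: Fortify → 5, Screen → 0; minimax = 0.
-3 ≠ 0, so there is no saddle point; optimal play is mixed.
Let the attacker play North with probability p. Expected payoff against Fortify: 5p + (-3)(1−p) = 8p − 3; against Screen: (-3)p + 0(1−p) = −3p.
Setting these equal: 8p − 3 = −3p ⇒ 11p = 3 ⇒ p = 3/11, and the value is (8)·(3/11) − 3 = -9/11.
For the defender: with q = P(Fortify), equating North's and South's payoffs gives 8q − 3 = −3q ⇒ q = 3/11.

-9/11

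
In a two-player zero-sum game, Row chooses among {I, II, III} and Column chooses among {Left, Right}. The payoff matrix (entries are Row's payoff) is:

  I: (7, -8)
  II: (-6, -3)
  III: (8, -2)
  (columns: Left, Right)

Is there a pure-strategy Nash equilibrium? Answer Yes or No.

Row minima: I → -8, II → -6, III → -2; maximin = -2.
Column maxima: Left → 8, Right → -2; minimax = -2.
maximin = minimax = -2, so a saddle point exists.

Yes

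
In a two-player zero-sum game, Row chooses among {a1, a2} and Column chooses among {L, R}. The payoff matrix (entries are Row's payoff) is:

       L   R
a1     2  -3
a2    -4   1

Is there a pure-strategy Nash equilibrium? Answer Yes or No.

Row minima: a1 → -3, a2 → -4; maximin = -3.
Column maxima: L → 2, R → 1; minimax = 1.
-3 ≠ 1, so no pure-strategy equilibrium exists.

No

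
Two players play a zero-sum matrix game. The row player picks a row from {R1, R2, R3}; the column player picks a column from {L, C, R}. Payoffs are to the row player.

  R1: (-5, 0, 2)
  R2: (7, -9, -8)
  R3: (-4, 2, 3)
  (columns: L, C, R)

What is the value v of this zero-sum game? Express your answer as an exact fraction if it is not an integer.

-1

Row minima: R1 → -5, R2 → -9, R3 → -4; maximin = -4.
Column maxima: L → 7, C → 2, R → 3; minimax = 2.
-4 ≠ 2, so there is no saddle point; optimal play is mixed.
R1 is strictly dominated by R3, so the row player never plays it.
R is strictly dominated by C (it gives the row player strictly more in every row), so the column player never plays it.
On the remaining 2×2 (R2, R3 vs L, C):
Let the row player play R2 with probability p. Expected payoff against L: 7p + (-4)(1−p) = 11p − 4; against C: (-9)p + 2(1−p) = −11p + 2.
Setting these equal: 11p − 4 = −11p + 2 ⇒ 22p = 6 ⇒ p = 3/11, and the value is (11)·(3/11) − 4 = -1.
For the column player: with q = P(L), equating R2's and R3's payoffs gives 16q − 9 = −6q + 2 ⇒ q = 1/2.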